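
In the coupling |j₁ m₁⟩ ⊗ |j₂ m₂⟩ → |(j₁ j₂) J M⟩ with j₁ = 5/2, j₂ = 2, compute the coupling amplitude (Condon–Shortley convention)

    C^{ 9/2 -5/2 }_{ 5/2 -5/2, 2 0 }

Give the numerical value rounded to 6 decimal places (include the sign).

+0.408248

triangle: 0!×5!×4!/10! = 2880/3628800
(j±m)!: 0!×5!×2!×2!×2!×7! = 4838400
prefactor² = (2J+1)×Δ×N² = 38400
  k=0: +1/(0!×0!×5!×2!×0!×2!) = 1/480
Σ = 1/480  ⇒  CG² = 38400×1/480² = 1/6
CG = +√(1/6) = +0.408248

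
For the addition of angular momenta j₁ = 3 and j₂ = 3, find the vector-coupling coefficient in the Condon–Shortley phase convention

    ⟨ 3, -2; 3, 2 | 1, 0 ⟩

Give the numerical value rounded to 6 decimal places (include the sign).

+√(1/7) ≈ +0.377964

√[3·5!1!1!/8! · 1!5!5!1!1!1!] = √(900/7)
  +(−1)^4/∏(4,1,1,1,0,0)! = 1/24  (running 1/24)
  +(−1)^5/∏(5,0,0,0,1,1)! = -1/120  (running 1/30)
⟨..|..⟩ = √(900/7)·(1/30) = +0.377964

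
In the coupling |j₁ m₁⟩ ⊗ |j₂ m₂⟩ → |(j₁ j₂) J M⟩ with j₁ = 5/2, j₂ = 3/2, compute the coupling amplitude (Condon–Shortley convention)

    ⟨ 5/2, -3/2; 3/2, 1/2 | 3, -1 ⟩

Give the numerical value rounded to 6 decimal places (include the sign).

-0.639010  (= −√(49/120))

triangle: 1!·4!·2!/8! = 48/40320
(j±m)!: 1!·4!·2!·1!·2!·4! = 2304
prefactor² = (2J+1)·Δ·N² = 96/5
  k=0: +1/(0!·1!·4!·2!·0!·0!) = 1/48
  k=1: −1/(1!·0!·3!·1!·1!·1!) = -1/6
Σ = -7/48  ⇒  CG² = 96/5·(-7/48)² = 49/120
CG = −√(49/120) = -0.639010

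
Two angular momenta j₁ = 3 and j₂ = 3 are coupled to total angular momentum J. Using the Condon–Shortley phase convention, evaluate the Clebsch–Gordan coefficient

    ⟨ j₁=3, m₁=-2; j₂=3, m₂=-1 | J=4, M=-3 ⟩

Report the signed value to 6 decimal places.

−√(1/11) = -0.301511

triangle: 2!·4!·4!/11! = 1152/39916800
(j±m)!: 1!·5!·2!·4!·1!·7! = 29030400
prefactor² = (2J+1)·Δ·N² = 82944/11
  k=1: −1/(1!·1!·4!·1!·0!·3!) = -1/144
  k=2: +1/(2!·0!·3!·0!·1!·4!) = 1/288
Σ = -1/288  ⇒  CG² = 82944/11·(-1/288)² = 1/11
CG = −√(1/11) = -0.301511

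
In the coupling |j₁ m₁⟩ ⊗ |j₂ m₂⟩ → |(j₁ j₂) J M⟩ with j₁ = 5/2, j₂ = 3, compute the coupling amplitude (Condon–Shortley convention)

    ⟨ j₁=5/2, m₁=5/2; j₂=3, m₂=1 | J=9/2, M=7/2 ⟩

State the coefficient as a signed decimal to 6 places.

+√(50/99) = +0.710669

√[10·1!4!5!/11! · 5!0!4!2!8!1!] = √(1843200/11)
  +(−1)^0/∏(0,1,0,4,4,1)! = 1/576  (running 1/576)
⟨..|..⟩ = √(1843200/11)·(1/576) = +0.710669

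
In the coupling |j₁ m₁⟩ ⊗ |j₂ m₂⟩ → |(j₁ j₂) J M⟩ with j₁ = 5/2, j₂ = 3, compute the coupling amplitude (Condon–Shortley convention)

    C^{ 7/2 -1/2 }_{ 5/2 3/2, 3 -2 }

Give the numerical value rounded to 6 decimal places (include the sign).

+√(20/63) = +0.563436

j₁+j₂−J=2  J+j₁−j₂=3  J−j₁+j₂=4  j₁+j₂+J+1=10
(j₁±m₁, j₂±m₂, J±M) = (4,1,1,5,3,4)
P² = 9216/35
sum k=0..1:
  [0] +1/24 = 1/24
  [1] −1/144 = -1/144
S = 5/144
C² = P²·S² = 20/63 ; C = +0.563436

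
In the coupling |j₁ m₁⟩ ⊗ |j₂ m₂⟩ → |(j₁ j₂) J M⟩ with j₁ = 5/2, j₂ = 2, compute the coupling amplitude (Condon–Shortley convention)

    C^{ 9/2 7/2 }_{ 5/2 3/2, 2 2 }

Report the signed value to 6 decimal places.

+√(5/9) = +0.745356

triangle: 0!*5!*4!/10! = 2880/3628800
(j±m)!: 4!*1!*4!*0!*8!*1! = 23224320
prefactor² = (2J+1)*Δ*N² = 184320
  k=0: +1/(0!*0!*1!*4!*4!*0!) = 1/576
Σ = 1/576  ⇒  CG² = 184320*1/576² = 5/9
CG = +√(5/9) = +0.745356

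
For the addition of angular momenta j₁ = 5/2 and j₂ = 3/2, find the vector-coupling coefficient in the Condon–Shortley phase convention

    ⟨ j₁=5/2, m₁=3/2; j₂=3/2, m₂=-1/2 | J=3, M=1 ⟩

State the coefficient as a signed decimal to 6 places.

+√(49/120) = +0.639010

triangle: 1!*4!*2!/8! = 48/40320
(j±m)!: 4!*1!*1!*2!*4!*2! = 2304
prefactor² = (2J+1)*Δ*N² = 96/5
  k=0: +1/(0!*1!*1!*1!*3!*1!) = 1/6
  k=1: −1/(1!*0!*0!*0!*4!*2!) = -1/48
Σ = 7/48  ⇒  CG² = 96/5*7/48² = 49/120
CG = +√(49/120) = +0.639010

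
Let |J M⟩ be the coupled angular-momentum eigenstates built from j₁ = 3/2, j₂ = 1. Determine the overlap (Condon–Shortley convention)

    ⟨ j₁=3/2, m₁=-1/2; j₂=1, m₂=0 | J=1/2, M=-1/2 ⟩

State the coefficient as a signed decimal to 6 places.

-0.577350

j₁+j₂−J=2  J+j₁−j₂=1  J−j₁+j₂=0  j₁+j₂+J+1=4
(j₁±m₁, j₂±m₂, J±M) = (1,2,1,1,0,1)
P² = 1/3
sum k=1..1:
  [1] −1/1 = -1
S = -1
C² = P²·S² = 1/3 ; C = -0.577350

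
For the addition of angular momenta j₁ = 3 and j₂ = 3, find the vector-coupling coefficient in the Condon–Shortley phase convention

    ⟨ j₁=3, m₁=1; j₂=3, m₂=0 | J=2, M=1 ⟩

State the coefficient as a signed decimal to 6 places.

+0.154303

√[5·4!2!2!/9! · 4!2!3!3!3!1!] = √(96/7)
  +(−1)^1/∏(1,3,1,2,1,0)! = -1/12  (running -1/12)
  +(−1)^2/∏(2,2,0,1,2,1)! = 1/8  (running 1/24)
⟨..|..⟩ = √(96/7)·(1/24) = +0.154303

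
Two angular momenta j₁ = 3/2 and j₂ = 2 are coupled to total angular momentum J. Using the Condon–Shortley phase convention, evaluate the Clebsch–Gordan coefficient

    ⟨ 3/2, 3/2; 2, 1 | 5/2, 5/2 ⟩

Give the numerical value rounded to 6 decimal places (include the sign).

+0.654654  (= +√(3/7))

√[6·1!2!3!/7! · 3!0!3!1!5!0!] = √(432/7)
  +(−1)^0/∏(0,1,0,3,2,0)! = 1/12  (running 1/12)
⟨..|..⟩ = √(432/7)·(1/12) = +0.654654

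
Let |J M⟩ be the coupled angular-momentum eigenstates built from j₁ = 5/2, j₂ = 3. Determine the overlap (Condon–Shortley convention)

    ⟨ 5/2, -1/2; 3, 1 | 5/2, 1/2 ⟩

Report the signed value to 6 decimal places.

+√(8/35) = +0.478091

√[6·3!2!3!/9! · 2!3!4!2!3!2!] = √(288/35)
  +(−1)^1/∏(1,2,2,3,0,0)! = -1/24  (running -1/24)
  +(−1)^2/∏(2,1,1,2,1,1)! = 1/4  (running 5/24)
  +(−1)^3/∏(3,0,0,1,2,2)! = -1/24  (running 1/6)
⟨..|..⟩ = √(288/35)·(1/6) = +0.478091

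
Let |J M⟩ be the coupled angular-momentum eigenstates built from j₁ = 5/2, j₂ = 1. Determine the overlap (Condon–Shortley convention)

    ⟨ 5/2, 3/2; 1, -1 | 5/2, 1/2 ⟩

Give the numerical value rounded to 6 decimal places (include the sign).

√[6·1!4!1!/7! · 4!1!0!2!3!2!] = √(576/35)
  +(−1)^0/∏(0,1,1,0,3,1)! = 1/6  (running 1/6)
⟨..|..⟩ = √(576/35)·(1/6) = +0.676123

+0.676123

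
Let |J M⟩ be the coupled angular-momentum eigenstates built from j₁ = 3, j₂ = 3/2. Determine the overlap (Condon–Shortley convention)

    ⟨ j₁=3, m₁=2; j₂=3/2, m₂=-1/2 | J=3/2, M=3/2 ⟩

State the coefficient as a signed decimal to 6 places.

-0.534522  (= −√(2/7))

triangle: 3!×3!×0!/7! = 36/5040
(j±m)!: 5!×1!×1!×2!×3!×0! = 1440
prefactor² = (2J+1)×Δ×N² = 288/7
  k=1: −1/(1!×2!×0!×0!×3!×0!) = -1/12
Σ = -1/12  ⇒  CG² = 288/7×(-1/12)² = 2/7
CG = −√(2/7) = -0.534522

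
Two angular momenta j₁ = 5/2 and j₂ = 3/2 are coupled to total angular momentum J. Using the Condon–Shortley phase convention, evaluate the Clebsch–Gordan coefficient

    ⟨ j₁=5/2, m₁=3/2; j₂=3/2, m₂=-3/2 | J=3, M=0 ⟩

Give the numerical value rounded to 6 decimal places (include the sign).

+√(3/10) ≈ +0.547723

triangle: 1!*4!*2!/8! = 48/40320
(j±m)!: 4!*1!*0!*3!*3!*3! = 5184
prefactor² = (2J+1)*Δ*N² = 216/5
  k=0: +1/(0!*1!*1!*0!*3!*2!) = 1/12
Σ = 1/12  ⇒  CG² = 216/5*1/12² = 3/10
CG = +√(3/10) = +0.547723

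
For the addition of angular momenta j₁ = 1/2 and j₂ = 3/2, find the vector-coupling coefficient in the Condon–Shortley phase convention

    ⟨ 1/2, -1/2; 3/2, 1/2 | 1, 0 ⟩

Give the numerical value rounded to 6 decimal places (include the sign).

-0.707107

triangle: 1!*0!*2!/4! = 2/24
(j±m)!: 0!*1!*2!*1!*1!*1! = 2
prefactor² = (2J+1)*Δ*N² = 1/2
  k=1: −1/(1!*0!*0!*1!*0!*1!) = -1
Σ = -1  ⇒  CG² = 1/2*(-1)² = 1/2
CG = −√(1/2) = -0.707107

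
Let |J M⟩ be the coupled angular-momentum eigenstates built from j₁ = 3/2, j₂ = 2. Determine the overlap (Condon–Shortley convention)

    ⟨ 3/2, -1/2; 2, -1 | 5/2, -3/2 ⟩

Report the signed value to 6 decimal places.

√[6·1!2!3!/7! · 1!2!1!3!1!4!] = √(144/35)
  +(−1)^0/∏(0,1,2,1,0,2)! = 1/4  (running 1/4)
  +(−1)^1/∏(1,0,1,0,1,3)! = -1/6  (running 1/12)
⟨..|..⟩ = √(144/35)·(1/12) = +0.169031

+0.169031  (= +√(1/35))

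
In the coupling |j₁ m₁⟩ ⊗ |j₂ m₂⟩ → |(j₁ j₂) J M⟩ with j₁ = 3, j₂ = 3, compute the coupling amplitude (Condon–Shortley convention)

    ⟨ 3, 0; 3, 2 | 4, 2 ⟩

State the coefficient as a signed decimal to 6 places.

+0.139573

j₁+j₂−J=2  J+j₁−j₂=4  J−j₁+j₂=4  j₁+j₂+J+1=11
(j₁±m₁, j₂±m₂, J±M) = (3,3,5,1,6,2)
P² = 124416/77
sum k=1..2:
  [1] −1/96 = -1/96
  [2] +1/72 = 1/72
S = 1/288
C² = P²·S² = 3/154 ; C = +0.139573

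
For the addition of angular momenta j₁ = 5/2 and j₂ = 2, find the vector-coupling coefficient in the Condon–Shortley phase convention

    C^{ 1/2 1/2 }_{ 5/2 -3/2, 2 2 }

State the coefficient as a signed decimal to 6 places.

+0.258199

j₁+j₂−J=4  J+j₁−j₂=1  J−j₁+j₂=0  j₁+j₂+J+1=6
(j₁±m₁, j₂±m₂, J±M) = (1,4,4,0,1,0)
P² = 192/5
sum k=4..4:
  [4] +1/24 = 1/24
S = 1/24
C² = P²·S² = 1/15 ; C = +0.258199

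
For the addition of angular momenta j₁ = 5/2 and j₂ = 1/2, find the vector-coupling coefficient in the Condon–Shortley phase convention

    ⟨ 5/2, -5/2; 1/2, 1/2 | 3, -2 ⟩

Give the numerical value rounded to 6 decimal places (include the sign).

triangle: 0!*5!*1!/7! = 120/5040
(j±m)!: 0!*5!*1!*0!*1!*5! = 14400
prefactor² = (2J+1)*Δ*N² = 2400
  k=0: +1/(0!*0!*5!*1!*0!*0!) = 1/120
Σ = 1/120  ⇒  CG² = 2400*1/120² = 1/6
CG = +√(1/6) = +0.408248

+√(1/6) = +0.408248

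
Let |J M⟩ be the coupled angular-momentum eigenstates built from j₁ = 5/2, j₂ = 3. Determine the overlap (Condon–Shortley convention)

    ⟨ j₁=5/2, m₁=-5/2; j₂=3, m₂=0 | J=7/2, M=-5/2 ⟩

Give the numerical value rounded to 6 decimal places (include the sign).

+0.617213  (= +√(8/21))

j₁+j₂−J=2  J+j₁−j₂=3  J−j₁+j₂=4  j₁+j₂+J+1=10
(j₁±m₁, j₂±m₂, J±M) = (0,5,3,3,1,6)
P² = 13824/7
sum k=2..2:
  [2] +1/72 = 1/72
S = 1/72
C² = P²·S² = 8/21 ; C = +0.617213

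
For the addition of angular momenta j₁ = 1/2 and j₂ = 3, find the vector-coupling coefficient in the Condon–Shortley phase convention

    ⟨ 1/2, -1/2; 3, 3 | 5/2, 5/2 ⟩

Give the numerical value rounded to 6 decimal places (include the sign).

−√(6/7) ≈ -0.925820

j₁+j₂−J=1  J+j₁−j₂=0  J−j₁+j₂=5  j₁+j₂+J+1=7
(j₁±m₁, j₂±m₂, J±M) = (0,1,6,0,5,0)
P² = 86400/7
sum k=1..1:
  [1] −1/120 = -1/120
S = -1/120
C² = P²·S² = 6/7 ; C = -0.925820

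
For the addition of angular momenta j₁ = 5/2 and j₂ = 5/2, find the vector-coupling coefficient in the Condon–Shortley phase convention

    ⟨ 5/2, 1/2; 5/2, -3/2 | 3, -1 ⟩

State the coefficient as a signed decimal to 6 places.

+√(1/30) = +0.182574

j₁+j₂−J=2  J+j₁−j₂=3  J−j₁+j₂=3  j₁+j₂+J+1=9
(j₁±m₁, j₂±m₂, J±M) = (3,2,1,4,2,4)
P² = 96/5
sum k=0..1:
  [0] +1/8 = 1/8
  [1] −1/12 = -1/12
S = 1/24
C² = P²·S² = 1/30 ; C = +0.182574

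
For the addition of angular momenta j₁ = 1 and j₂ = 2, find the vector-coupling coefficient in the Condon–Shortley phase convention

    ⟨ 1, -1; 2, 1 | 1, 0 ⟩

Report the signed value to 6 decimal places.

+0.547723

triangle: 2!·0!·2!/5! = 4/120
(j±m)!: 0!·2!·3!·1!·1!·1! = 12
prefactor² = (2J+1)·Δ·N² = 6/5
  k=2: +1/(2!·0!·0!·1!·0!·1!) = 1/2
Σ = 1/2  ⇒  CG² = 6/5·1/2² = 3/10
CG = +√(3/10) = +0.547723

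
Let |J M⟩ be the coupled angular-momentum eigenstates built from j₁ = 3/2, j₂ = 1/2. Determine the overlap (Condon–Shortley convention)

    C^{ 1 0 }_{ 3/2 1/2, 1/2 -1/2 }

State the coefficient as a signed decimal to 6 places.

+√(1/2) ≈ +0.707107

j₁+j₂−J=1  J+j₁−j₂=2  J−j₁+j₂=0  j₁+j₂+J+1=4
(j₁±m₁, j₂±m₂, J±M) = (2,1,0,1,1,1)
P² = 1/2
sum k=0..0:
  [0] +1/1 = 1
S = 1
C² = P²·S² = 1/2 ; C = +0.707107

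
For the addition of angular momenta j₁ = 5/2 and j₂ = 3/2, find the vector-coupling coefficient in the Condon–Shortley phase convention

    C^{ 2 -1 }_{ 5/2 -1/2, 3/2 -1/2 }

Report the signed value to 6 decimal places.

-0.545545  (= −√(25/84))

triangle: 2!×3!×1!/7! = 12/5040
(j±m)!: 2!×3!×1!×2!×1!×3! = 144
prefactor² = (2J+1)×Δ×N² = 12/7
  k=0: +1/(0!×2!×3!×1!×0!×0!) = 1/12
  k=1: −1/(1!×1!×2!×0!×1!×1!) = -1/2
Σ = -5/12  ⇒  CG² = 12/7×(-5/12)² = 25/84
CG = −√(25/84) = -0.545545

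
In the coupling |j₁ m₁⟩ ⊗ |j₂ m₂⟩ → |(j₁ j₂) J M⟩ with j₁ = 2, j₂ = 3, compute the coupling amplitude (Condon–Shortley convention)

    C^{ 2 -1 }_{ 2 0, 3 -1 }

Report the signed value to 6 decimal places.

-0.377964

triangle: 3!·1!·3!/8! = 36/40320
(j±m)!: 2!·2!·2!·4!·1!·3! = 1152
prefactor² = (2J+1)·Δ·N² = 36/7
  k=1: −1/(1!·2!·1!·1!·0!·2!) = -1/4
  k=2: +1/(2!·1!·0!·0!·1!·3!) = 1/12
Σ = -1/6  ⇒  CG² = 36/7·(-1/6)² = 1/7
CG = −√(1/7) = -0.377964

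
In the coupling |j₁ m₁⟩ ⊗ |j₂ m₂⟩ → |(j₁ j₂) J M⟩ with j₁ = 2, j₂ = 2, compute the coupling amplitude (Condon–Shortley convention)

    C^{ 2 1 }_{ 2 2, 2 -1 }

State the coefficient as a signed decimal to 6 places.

triangle: 2!·2!·2!/7! = 8/5040
(j±m)!: 4!·0!·1!·3!·3!·1! = 864
prefactor² = (2J+1)·Δ·N² = 48/7
  k=0: +1/(0!·2!·0!·1!·2!·1!) = 1/4
Σ = 1/4  ⇒  CG² = 48/7·1/4² = 3/7
CG = +√(3/7) = +0.654654

+√(3/7) ≈ +0.654654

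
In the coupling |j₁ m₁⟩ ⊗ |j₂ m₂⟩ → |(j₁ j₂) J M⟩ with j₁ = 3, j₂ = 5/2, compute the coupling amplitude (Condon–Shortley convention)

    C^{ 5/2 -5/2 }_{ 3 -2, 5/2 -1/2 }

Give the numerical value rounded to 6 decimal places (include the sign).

triangle: 3!*3!*2!/9! = 72/362880
(j±m)!: 1!*5!*2!*3!*0!*5! = 172800
prefactor² = (2J+1)*Δ*N² = 1440/7
  k=2: +1/(2!*1!*3!*0!*0!*2!) = 1/24
Σ = 1/24  ⇒  CG² = 1440/7*1/24² = 5/14
CG = +√(5/14) = +0.597614

+0.597614  (= +√(5/14))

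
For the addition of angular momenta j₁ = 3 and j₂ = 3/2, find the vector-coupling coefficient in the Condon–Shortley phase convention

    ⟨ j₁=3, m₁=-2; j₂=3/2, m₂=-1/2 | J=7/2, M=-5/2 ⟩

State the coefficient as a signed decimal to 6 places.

j₁+j₂−J=1  J+j₁−j₂=5  J−j₁+j₂=2  j₁+j₂+J+1=9
(j₁±m₁, j₂±m₂, J±M) = (1,5,1,2,1,6)
P² = 6400/7
sum k=0..1:
  [0] +1/120 = 1/120
  [1] −1/48 = -1/48
S = -1/80
C² = P²·S² = 1/7 ; C = -0.377964

−√(1/7) ≈ -0.377964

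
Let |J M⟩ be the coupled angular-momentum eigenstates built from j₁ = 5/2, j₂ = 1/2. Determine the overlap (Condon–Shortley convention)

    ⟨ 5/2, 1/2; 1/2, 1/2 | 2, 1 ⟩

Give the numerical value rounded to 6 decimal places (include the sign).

-0.577350

√[5·1!4!0!/6! · 3!2!1!0!3!1!] = √(12)
  +(−1)^1/∏(1,0,1,0,3,0)! = -1/6  (running -1/6)
⟨..|..⟩ = √(12)·(-1/6) = -0.577350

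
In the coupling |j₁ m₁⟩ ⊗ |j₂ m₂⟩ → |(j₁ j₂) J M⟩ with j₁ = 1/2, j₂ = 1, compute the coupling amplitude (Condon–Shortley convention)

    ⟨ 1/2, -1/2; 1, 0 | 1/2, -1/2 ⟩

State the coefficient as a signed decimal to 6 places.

−√(1/3) = -0.577350

j₁+j₂−J=1  J+j₁−j₂=0  J−j₁+j₂=1  j₁+j₂+J+1=3
(j₁±m₁, j₂±m₂, J±M) = (0,1,1,1,0,1)
P² = 1/3
sum k=1..1:
  [1] −1/1 = -1
S = -1
C² = P²·S² = 1/3 ; C = -0.577350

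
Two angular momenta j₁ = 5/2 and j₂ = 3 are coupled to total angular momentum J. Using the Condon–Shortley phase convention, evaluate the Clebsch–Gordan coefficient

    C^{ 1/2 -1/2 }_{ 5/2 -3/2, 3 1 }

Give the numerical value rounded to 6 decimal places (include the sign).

√[2·5!0!1!/7! · 1!4!4!2!0!1!] = √(384/7)
  +(−1)^4/∏(4,1,0,0,0,1)! = 1/24  (running 1/24)
⟨..|..⟩ = √(384/7)·(1/24) = +0.308607

+0.308607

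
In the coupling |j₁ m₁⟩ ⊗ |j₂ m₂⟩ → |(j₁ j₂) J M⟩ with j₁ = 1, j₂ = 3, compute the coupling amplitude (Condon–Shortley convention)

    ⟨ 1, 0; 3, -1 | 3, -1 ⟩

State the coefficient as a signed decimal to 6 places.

+√(1/12) = +0.288675

j₁+j₂−J=1  J+j₁−j₂=1  J−j₁+j₂=5  j₁+j₂+J+1=8
(j₁±m₁, j₂±m₂, J±M) = (1,1,2,4,2,4)
P² = 48
sum k=0..1:
  [0] +1/12 = 1/12
  [1] −1/24 = -1/24
S = 1/24
C² = P²·S² = 1/12 ; C = +0.288675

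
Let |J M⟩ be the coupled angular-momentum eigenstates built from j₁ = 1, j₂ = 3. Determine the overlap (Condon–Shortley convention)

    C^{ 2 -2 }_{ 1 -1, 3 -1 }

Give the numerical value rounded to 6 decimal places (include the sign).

j₁+j₂−J=2  J+j₁−j₂=0  J−j₁+j₂=4  j₁+j₂+J+1=7
(j₁±m₁, j₂±m₂, J±M) = (0,2,2,4,0,4)
P² = 768/7
sum k=2..2:
  [2] +1/48 = 1/48
S = 1/48
C² = P²·S² = 1/21 ; C = +0.218218

+√(1/21) ≈ +0.218218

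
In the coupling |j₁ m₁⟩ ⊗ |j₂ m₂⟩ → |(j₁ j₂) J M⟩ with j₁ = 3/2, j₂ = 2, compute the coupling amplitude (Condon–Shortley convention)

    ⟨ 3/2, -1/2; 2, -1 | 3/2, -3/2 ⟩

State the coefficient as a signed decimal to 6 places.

−√(2/5) = -0.632456

j₁+j₂−J=2  J+j₁−j₂=1  J−j₁+j₂=2  j₁+j₂+J+1=6
(j₁±m₁, j₂±m₂, J±M) = (1,2,1,3,0,3)
P² = 8/5
sum k=1..1:
  [1] −1/2 = -1/2
S = -1/2
C² = P²·S² = 2/5 ; C = -0.632456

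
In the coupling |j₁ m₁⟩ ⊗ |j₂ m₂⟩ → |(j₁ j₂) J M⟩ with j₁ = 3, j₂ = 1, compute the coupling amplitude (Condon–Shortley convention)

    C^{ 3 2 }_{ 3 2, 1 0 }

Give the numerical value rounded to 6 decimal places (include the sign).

+√(1/3) = +0.577350

√[7·1!5!1!/8! · 5!1!1!1!5!1!] = √(300)
  +(−1)^0/∏(0,1,1,1,4,0)! = 1/24  (running 1/24)
  +(−1)^1/∏(1,0,0,0,5,1)! = -1/120  (running 1/30)
⟨..|..⟩ = √(300)·(1/30) = +0.577350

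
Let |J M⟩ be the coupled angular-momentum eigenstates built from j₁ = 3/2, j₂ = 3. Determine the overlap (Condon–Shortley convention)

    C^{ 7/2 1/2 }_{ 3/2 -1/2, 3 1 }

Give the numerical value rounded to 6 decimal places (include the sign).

triangle: 1!×2!×5!/9! = 240/362880
(j±m)!: 1!×2!×4!×2!×4!×3! = 13824
prefactor² = (2J+1)×Δ×N² = 512/7
  k=0: +1/(0!×1!×2!×4!×0!×1!) = 1/48
  k=1: −1/(1!×0!×1!×3!×1!×2!) = -1/12
Σ = -1/16  ⇒  CG² = 512/7×(-1/16)² = 2/7
CG = −√(2/7) = -0.534522

-0.534522  (= −√(2/7))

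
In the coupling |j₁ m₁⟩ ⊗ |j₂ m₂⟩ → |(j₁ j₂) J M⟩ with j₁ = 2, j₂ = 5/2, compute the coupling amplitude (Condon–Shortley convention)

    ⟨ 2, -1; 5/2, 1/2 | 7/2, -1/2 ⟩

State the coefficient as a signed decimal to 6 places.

triangle: 1!*3!*4!/9! = 144/362880
(j±m)!: 1!*3!*3!*2!*3!*4! = 10368
prefactor² = (2J+1)*Δ*N² = 1152/35
  k=0: +1/(0!*1!*3!*3!*0!*1!) = 1/36
  k=1: −1/(1!*0!*2!*2!*1!*2!) = -1/8
Σ = -7/72  ⇒  CG² = 1152/35*(-7/72)² = 14/45
CG = −√(14/45) = -0.557773

−√(14/45) ≈ -0.557773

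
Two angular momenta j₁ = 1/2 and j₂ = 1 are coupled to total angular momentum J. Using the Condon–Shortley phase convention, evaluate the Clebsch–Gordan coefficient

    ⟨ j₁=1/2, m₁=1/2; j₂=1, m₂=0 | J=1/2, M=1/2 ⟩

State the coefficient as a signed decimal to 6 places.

+0.577350  (= +√(1/3))

triangle: 1!*0!*1!/3! = 1/6
(j±m)!: 1!*0!*1!*1!*1!*0! = 1
prefactor² = (2J+1)*Δ*N² = 1/3
  k=0: +1/(0!*1!*0!*1!*0!*0!) = 1
Σ = 1  ⇒  CG² = 1/3*1² = 1/3
CG = +√(1/3) = +0.577350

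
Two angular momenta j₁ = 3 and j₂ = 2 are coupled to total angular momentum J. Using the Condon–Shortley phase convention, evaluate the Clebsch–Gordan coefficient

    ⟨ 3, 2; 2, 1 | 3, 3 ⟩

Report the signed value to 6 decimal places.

√[7·2!4!2!/9! · 5!1!3!1!6!0!] = √(960)
  +(−1)^1/∏(1,1,0,2,4,0)! = -1/48  (running -1/48)
⟨..|..⟩ = √(960)·(-1/48) = -0.645497

−√(5/12) = -0.645497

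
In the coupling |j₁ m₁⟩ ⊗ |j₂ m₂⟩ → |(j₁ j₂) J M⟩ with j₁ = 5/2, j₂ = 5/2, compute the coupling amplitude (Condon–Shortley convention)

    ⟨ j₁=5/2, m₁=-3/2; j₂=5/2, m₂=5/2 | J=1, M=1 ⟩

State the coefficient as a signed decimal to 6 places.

√[3·4!1!1!/7! · 1!4!5!0!2!0!] = √(576/7)
  +(−1)^4/∏(4,0,0,1,1,0)! = 1/24  (running 1/24)
⟨..|..⟩ = √(576/7)·(1/24) = +0.377964

+0.377964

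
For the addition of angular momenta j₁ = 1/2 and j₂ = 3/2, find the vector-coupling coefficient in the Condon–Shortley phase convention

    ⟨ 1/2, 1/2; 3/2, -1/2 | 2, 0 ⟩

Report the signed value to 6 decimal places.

√[5·0!1!3!/5! · 1!0!1!2!2!2!] = √(2)
  +(−1)^0/∏(0,0,0,1,1,2)! = 1/2  (running 1/2)
⟨..|..⟩ = √(2)·(1/2) = +0.707107

+0.707107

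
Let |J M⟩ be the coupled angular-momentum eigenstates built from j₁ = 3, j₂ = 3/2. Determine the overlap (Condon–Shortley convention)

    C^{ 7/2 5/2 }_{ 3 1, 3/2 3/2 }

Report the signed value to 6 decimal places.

triangle: 1!·5!·2!/9! = 240/362880
(j±m)!: 4!·2!·3!·0!·6!·1! = 207360
prefactor² = (2J+1)·Δ·N² = 7680/7
  k=1: −1/(1!·0!·1!·2!·4!·0!) = -1/48
Σ = -1/48  ⇒  CG² = 7680/7·(-1/48)² = 10/21
CG = −√(10/21) = -0.690066

−√(10/21) ≈ -0.690066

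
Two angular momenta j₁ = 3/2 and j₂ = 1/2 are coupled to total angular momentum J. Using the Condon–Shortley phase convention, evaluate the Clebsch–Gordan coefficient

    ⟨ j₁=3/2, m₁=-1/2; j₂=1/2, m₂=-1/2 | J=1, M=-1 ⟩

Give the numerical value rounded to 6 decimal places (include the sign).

√[3·1!2!0!/4! · 1!2!0!1!0!2!] = √(1)
  +(−1)^0/∏(0,1,2,0,0,0)! = 1/2  (running 1/2)
⟨..|..⟩ = √(1)·(1/2) = +0.500000

+0.500000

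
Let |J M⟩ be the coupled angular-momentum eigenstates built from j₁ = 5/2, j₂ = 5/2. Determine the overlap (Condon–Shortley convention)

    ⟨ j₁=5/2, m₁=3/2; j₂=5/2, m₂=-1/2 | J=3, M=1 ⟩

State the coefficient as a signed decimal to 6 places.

triangle: 2!×3!×3!/9! = 72/362880
(j±m)!: 4!×1!×2!×3!×4!×2! = 13824
prefactor² = (2J+1)×Δ×N² = 96/5
  k=0: +1/(0!×2!×1!×2!×2!×1!) = 1/8
  k=1: −1/(1!×1!×0!×1!×3!×2!) = -1/12
Σ = 1/24  ⇒  CG² = 96/5×1/24² = 1/30
CG = +√(1/30) = +0.182574

+0.182574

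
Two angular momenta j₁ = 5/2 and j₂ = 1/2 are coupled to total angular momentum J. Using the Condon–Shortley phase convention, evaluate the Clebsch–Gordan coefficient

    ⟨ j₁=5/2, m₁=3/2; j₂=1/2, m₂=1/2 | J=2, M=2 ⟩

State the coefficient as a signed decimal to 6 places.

−√(1/6) = -0.408248

triangle: 1!*4!*0!/6! = 24/720
(j±m)!: 4!*1!*1!*0!*4!*0! = 576
prefactor² = (2J+1)*Δ*N² = 96
  k=1: −1/(1!*0!*0!*0!*4!*0!) = -1/24
Σ = -1/24  ⇒  CG² = 96*(-1/24)² = 1/6
CG = −√(1/6) = -0.408248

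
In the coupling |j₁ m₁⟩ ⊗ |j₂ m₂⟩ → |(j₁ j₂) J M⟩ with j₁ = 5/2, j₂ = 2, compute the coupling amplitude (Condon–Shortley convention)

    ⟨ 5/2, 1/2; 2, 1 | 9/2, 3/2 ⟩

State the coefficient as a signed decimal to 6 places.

triangle: 0!·5!·4!/10! = 2880/3628800
(j±m)!: 3!·2!·3!·1!·6!·3! = 311040
prefactor² = (2J+1)·Δ·N² = 17280/7
  k=0: +1/(0!·0!·2!·3!·3!·1!) = 1/72
Σ = 1/72  ⇒  CG² = 17280/7·1/72² = 10/21
CG = +√(10/21) = +0.690066

+√(10/21) = +0.690066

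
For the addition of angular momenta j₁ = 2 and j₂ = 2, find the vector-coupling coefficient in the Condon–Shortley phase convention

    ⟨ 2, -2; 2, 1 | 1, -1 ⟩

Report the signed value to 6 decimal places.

-0.447214  (= −√(1/5))

j₁+j₂−J=3  J+j₁−j₂=1  J−j₁+j₂=1  j₁+j₂+J+1=6
(j₁±m₁, j₂±m₂, J±M) = (0,4,3,1,0,2)
P² = 36/5
sum k=3..3:
  [3] −1/6 = -1/6
S = -1/6
C² = P²·S² = 1/5 ; C = -0.447214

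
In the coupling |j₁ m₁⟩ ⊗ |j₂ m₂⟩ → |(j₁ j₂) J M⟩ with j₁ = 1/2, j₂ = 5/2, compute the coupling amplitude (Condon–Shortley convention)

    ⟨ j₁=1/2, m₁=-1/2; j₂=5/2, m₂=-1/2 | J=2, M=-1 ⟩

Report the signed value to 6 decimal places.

-0.577350

triangle: 1!*0!*4!/6! = 24/720
(j±m)!: 0!*1!*2!*3!*1!*3! = 72
prefactor² = (2J+1)*Δ*N² = 12
  k=1: −1/(1!*0!*0!*1!*0!*3!) = -1/6
Σ = -1/6  ⇒  CG² = 12*(-1/6)² = 1/3
CG = −√(1/3) = -0.577350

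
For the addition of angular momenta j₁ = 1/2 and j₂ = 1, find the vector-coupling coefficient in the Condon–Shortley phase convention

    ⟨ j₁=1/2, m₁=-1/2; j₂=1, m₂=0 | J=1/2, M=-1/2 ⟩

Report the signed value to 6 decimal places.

j₁+j₂−J=1  J+j₁−j₂=0  J−j₁+j₂=1  j₁+j₂+J+1=3
(j₁±m₁, j₂±m₂, J±M) = (0,1,1,1,0,1)
P² = 1/3
sum k=1..1:
  [1] −1/1 = -1
S = -1
C² = P²·S² = 1/3 ; C = -0.577350

-0.577350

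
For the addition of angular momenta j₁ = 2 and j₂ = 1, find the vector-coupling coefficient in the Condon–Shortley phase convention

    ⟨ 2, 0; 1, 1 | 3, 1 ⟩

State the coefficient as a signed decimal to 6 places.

+√(2/5) = +0.632456

j₁+j₂−J=0  J+j₁−j₂=4  J−j₁+j₂=2  j₁+j₂+J+1=7
(j₁±m₁, j₂±m₂, J±M) = (2,2,2,0,4,2)
P² = 128/5
sum k=0..0:
  [0] +1/8 = 1/8
S = 1/8
C² = P²·S² = 2/5 ; C = +0.632456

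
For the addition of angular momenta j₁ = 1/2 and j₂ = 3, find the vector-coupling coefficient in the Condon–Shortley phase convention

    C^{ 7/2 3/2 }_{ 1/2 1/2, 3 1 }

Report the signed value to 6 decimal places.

+√(5/7) ≈ +0.845154

√[8·0!1!6!/8! · 1!0!4!2!5!2!] = √(11520/7)
  +(−1)^0/∏(0,0,0,4,1,2)! = 1/48  (running 1/48)
⟨..|..⟩ = √(11520/7)·(1/48) = +0.845154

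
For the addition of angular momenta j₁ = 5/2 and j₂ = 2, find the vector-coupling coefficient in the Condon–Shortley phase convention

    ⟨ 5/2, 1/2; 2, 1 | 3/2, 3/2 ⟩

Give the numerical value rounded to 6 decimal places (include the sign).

triangle: 3!×2!×1!/7! = 12/5040
(j±m)!: 3!×2!×3!×1!×3!×0! = 432
prefactor² = (2J+1)×Δ×N² = 144/35
  k=2: +1/(2!×1!×0!×1!×2!×0!) = 1/4
Σ = 1/4  ⇒  CG² = 144/35×1/4² = 9/35
CG = +√(9/35) = +0.507093

+0.507093  (= +√(9/35))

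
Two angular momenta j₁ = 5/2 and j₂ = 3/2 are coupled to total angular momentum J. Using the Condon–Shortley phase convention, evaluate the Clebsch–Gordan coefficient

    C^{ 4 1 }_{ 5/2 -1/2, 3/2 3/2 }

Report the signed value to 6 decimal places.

+0.422577

√[9·0!5!3!/9! · 2!3!3!0!5!3!] = √(6480/7)
  +(−1)^0/∏(0,0,3,3,2,0)! = 1/72  (running 1/72)
⟨..|..⟩ = √(6480/7)·(1/72) = +0.422577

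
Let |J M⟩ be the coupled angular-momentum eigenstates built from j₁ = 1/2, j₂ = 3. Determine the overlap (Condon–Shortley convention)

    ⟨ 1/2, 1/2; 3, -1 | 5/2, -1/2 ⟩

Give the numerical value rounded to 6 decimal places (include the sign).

+√(4/7) = +0.755929

j₁+j₂−J=1  J+j₁−j₂=0  J−j₁+j₂=5  j₁+j₂+J+1=7
(j₁±m₁, j₂±m₂, J±M) = (1,0,2,4,2,3)
P² = 576/7
sum k=0..0:
  [0] +1/12 = 1/12
S = 1/12
C² = P²·S² = 4/7 ; C = +0.755929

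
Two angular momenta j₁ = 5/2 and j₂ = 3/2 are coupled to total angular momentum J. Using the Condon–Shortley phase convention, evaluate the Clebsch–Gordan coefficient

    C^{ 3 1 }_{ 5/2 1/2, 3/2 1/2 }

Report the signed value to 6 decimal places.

j₁+j₂−J=1  J+j₁−j₂=4  J−j₁+j₂=2  j₁+j₂+J+1=8
(j₁±m₁, j₂±m₂, J±M) = (3,2,2,1,4,2)
P² = 48/5
sum k=0..1:
  [0] +1/8 = 1/8
  [1] −1/6 = -1/6
S = -1/24
C² = P²·S² = 1/60 ; C = -0.129099

−√(1/60) ≈ -0.129099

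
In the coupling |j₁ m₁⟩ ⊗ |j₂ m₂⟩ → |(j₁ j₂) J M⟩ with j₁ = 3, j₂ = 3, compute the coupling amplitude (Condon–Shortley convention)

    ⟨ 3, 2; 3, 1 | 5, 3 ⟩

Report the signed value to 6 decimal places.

+0.408248  (= +√(1/6))

√[11·1!5!5!/12! · 5!1!4!2!8!2!] = √(153600)
  +(−1)^0/∏(0,1,1,4,4,1)! = 1/576  (running 1/576)
  +(−1)^1/∏(1,0,0,3,5,2)! = -1/1440  (running 1/960)
⟨..|..⟩ = √(153600)·(1/960) = +0.408248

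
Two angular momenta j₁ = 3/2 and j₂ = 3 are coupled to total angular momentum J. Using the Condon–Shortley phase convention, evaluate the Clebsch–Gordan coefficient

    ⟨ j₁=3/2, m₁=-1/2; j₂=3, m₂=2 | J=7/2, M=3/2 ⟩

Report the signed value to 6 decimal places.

j₁+j₂−J=1  J+j₁−j₂=2  J−j₁+j₂=5  j₁+j₂+J+1=9
(j₁±m₁, j₂±m₂, J±M) = (1,2,5,1,5,2)
P² = 6400/21
sum k=0..1:
  [0] +1/240 = 1/240
  [1] −1/24 = -1/24
S = -3/80
C² = P²·S² = 3/7 ; C = -0.654654

−√(3/7) ≈ -0.654654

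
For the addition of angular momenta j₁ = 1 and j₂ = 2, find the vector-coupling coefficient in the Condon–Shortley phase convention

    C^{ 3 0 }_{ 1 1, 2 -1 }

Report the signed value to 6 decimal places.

+√(1/5) ≈ +0.447214

triangle: 0!×2!×4!/7! = 48/5040
(j±m)!: 2!×0!×1!×3!×3!×3! = 432
prefactor² = (2J+1)×Δ×N² = 144/5
  k=0: +1/(0!×0!×0!×1!×2!×3!) = 1/12
Σ = 1/12  ⇒  CG² = 144/5×1/12² = 1/5
CG = +√(1/5) = +0.447214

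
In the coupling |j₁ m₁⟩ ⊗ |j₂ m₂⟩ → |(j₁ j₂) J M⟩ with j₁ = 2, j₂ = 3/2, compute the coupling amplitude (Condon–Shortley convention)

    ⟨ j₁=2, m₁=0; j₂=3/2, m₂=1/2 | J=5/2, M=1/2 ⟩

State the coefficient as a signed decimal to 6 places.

triangle: 1!·3!·2!/7! = 12/5040
(j±m)!: 2!·2!·2!·1!·3!·2! = 96
prefactor² = (2J+1)·Δ·N² = 48/35
  k=0: +1/(0!·1!·2!·2!·1!·0!) = 1/4
  k=1: −1/(1!·0!·1!·1!·2!·1!) = -1/2
Σ = -1/4  ⇒  CG² = 48/35·(-1/4)² = 3/35
CG = −√(3/35) = -0.292770

−√(3/35) ≈ -0.292770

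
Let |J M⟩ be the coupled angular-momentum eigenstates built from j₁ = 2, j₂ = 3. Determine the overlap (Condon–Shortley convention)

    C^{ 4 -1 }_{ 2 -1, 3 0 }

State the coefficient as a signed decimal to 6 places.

−√(3/14) ≈ -0.462910

j₁+j₂−J=1  J+j₁−j₂=3  J−j₁+j₂=5  j₁+j₂+J+1=10
(j₁±m₁, j₂±m₂, J±M) = (1,3,3,3,3,5)
P² = 1944/7
sum k=0..1:
  [0] +1/72 = 1/72
  [1] −1/24 = -1/24
S = -1/36
C² = P²·S² = 3/14 ; C = -0.462910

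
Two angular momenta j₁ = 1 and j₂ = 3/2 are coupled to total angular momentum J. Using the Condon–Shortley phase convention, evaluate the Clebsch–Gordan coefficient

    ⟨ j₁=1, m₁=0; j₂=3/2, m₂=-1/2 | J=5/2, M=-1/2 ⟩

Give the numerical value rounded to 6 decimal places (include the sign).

+√(3/5) = +0.774597

j₁+j₂−J=0  J+j₁−j₂=2  J−j₁+j₂=3  j₁+j₂+J+1=6
(j₁±m₁, j₂±m₂, J±M) = (1,1,1,2,2,3)
P² = 12/5
sum k=0..0:
  [0] +1/2 = 1/2
S = 1/2
C² = P²·S² = 3/5 ; C = +0.774597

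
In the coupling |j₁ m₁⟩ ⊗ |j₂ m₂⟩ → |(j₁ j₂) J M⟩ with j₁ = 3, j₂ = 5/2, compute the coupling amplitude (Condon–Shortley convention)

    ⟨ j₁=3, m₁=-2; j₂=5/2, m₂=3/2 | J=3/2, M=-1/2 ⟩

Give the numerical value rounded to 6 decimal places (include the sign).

j₁+j₂−J=4  J+j₁−j₂=2  J−j₁+j₂=1  j₁+j₂+J+1=8
(j₁±m₁, j₂±m₂, J±M) = (1,5,4,1,1,2)
P² = 192/7
sum k=3..4:
  [3] −1/12 = -1/12
  [4] +1/24 = 1/24
S = -1/24
C² = P²·S² = 1/21 ; C = -0.218218

−√(1/21) ≈ -0.218218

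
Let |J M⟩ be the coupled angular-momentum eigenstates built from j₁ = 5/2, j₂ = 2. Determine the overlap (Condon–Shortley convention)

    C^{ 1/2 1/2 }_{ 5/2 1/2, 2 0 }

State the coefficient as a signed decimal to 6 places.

triangle: 4!×1!×0!/6! = 24/720
(j±m)!: 3!×2!×2!×2!×1!×0! = 48
prefactor² = (2J+1)×Δ×N² = 16/5
  k=2: +1/(2!×2!×0!×0!×1!×0!) = 1/4
Σ = 1/4  ⇒  CG² = 16/5×1/4² = 1/5
CG = +√(1/5) = +0.447214

+√(1/5) ≈ +0.447214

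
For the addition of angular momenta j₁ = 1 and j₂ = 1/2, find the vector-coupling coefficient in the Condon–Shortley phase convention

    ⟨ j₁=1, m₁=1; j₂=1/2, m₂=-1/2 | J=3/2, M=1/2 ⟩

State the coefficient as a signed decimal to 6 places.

j₁+j₂−J=0  J+j₁−j₂=2  J−j₁+j₂=1  j₁+j₂+J+1=4
(j₁±m₁, j₂±m₂, J±M) = (2,0,0,1,2,1)
P² = 4/3
sum k=0..0:
  [0] +1/2 = 1/2
S = 1/2
C² = P²·S² = 1/3 ; C = +0.577350

+√(1/3) = +0.577350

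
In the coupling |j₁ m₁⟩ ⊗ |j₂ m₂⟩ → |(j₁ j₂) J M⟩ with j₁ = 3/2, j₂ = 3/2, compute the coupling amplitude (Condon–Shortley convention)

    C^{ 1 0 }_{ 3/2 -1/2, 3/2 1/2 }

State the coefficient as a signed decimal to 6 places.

-0.223607

triangle: 2!·1!·1!/5! = 2/120
(j±m)!: 1!·2!·2!·1!·1!·1! = 4
prefactor² = (2J+1)·Δ·N² = 1/5
  k=1: −1/(1!·1!·1!·1!·0!·0!) = -1
  k=2: +1/(2!·0!·0!·0!·1!·1!) = 1/2
Σ = -1/2  ⇒  CG² = 1/5·(-1/2)² = 1/20
CG = −√(1/20) = -0.223607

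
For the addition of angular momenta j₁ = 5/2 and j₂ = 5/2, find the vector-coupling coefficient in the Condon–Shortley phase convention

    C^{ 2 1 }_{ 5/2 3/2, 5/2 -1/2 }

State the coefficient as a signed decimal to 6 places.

−√(1/7) ≈ -0.377964

√[5·3!2!2!/8! · 4!1!2!3!3!1!] = √(36/7)
  +(−1)^0/∏(0,3,1,2,1,0)! = 1/12  (running 1/12)
  +(−1)^1/∏(1,2,0,1,2,1)! = -1/4  (running -1/6)
⟨..|..⟩ = √(36/7)·(-1/6) = -0.377964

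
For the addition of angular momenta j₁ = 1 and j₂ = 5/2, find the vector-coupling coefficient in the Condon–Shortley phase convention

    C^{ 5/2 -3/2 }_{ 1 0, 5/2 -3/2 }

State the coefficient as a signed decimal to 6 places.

√[6·1!1!4!/7! · 1!1!1!4!1!4!] = √(576/35)
  +(−1)^0/∏(0,1,1,1,0,3)! = 1/6  (running 1/6)
  +(−1)^1/∏(1,0,0,0,1,4)! = -1/24  (running 1/8)
⟨..|..⟩ = √(576/35)·(1/8) = +0.507093

+√(9/35) ≈ +0.507093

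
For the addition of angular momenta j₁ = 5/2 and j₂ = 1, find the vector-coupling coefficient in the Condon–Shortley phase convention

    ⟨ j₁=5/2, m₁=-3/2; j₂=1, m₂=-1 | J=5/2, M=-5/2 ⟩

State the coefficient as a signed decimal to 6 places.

+√(2/7) = +0.534522

triangle: 1!*4!*1!/7! = 24/5040
(j±m)!: 1!*4!*0!*2!*0!*5! = 5760
prefactor² = (2J+1)*Δ*N² = 1152/7
  k=0: +1/(0!*1!*4!*0!*0!*1!) = 1/24
Σ = 1/24  ⇒  CG² = 1152/7*1/24² = 2/7
CG = +√(2/7) = +0.534522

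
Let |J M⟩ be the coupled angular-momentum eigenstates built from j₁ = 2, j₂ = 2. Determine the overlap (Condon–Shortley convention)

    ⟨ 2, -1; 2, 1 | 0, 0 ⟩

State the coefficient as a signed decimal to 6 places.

−√(1/5) = -0.447214

j₁+j₂−J=4  J+j₁−j₂=0  J−j₁+j₂=0  j₁+j₂+J+1=5
(j₁±m₁, j₂±m₂, J±M) = (1,3,3,1,0,0)
P² = 36/5
sum k=3..3:
  [3] −1/6 = -1/6
S = -1/6
C² = P²·S² = 1/5 ; C = -0.447214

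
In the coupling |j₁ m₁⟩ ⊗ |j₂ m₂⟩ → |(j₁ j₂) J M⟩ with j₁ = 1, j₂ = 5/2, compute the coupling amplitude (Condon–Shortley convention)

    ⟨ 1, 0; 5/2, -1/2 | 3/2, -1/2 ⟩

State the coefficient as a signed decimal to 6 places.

√[4·2!0!3!/6! · 1!1!2!3!1!2!] = √(8/5)
  +(−1)^1/∏(1,1,0,1,0,2)! = -1/2  (running -1/2)
⟨..|..⟩ = √(8/5)·(-1/2) = -0.632456

−√(2/5) = -0.632456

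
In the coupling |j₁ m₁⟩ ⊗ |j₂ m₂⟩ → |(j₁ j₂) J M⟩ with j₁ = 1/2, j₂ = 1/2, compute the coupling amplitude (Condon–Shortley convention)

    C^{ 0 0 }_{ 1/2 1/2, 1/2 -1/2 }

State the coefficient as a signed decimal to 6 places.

+0.707107  (= +√(1/2))

j₁+j₂−J=1  J+j₁−j₂=0  J−j₁+j₂=0  j₁+j₂+J+1=2
(j₁±m₁, j₂±m₂, J±M) = (1,0,0,1,0,0)
P² = 1/2
sum k=0..0:
  [0] +1/1 = 1
S = 1
C² = P²·S² = 1/2 ; C = +0.707107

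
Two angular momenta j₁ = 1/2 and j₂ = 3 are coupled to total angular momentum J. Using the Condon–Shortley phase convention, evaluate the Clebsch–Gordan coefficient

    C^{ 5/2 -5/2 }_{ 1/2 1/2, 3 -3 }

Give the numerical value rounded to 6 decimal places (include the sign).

j₁+j₂−J=1  J+j₁−j₂=0  J−j₁+j₂=5  j₁+j₂+J+1=7
(j₁±m₁, j₂±m₂, J±M) = (1,0,0,6,0,5)
P² = 86400/7
sum k=0..0:
  [0] +1/120 = 1/120
S = 1/120
C² = P²·S² = 6/7 ; C = +0.925820

+0.925820  (= +√(6/7))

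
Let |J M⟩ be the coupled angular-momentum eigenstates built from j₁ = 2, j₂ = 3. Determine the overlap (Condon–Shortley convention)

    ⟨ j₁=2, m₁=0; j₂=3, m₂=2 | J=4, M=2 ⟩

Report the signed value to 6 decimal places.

-0.585540  (= −√(12/35))

√[9·1!3!5!/10! · 2!2!5!1!6!2!] = √(8640/7)
  +(−1)^0/∏(0,1,2,5,1,0)! = 1/240  (running 1/240)
  +(−1)^1/∏(1,0,1,4,2,1)! = -1/48  (running -1/60)
⟨..|..⟩ = √(8640/7)·(-1/60) = -0.585540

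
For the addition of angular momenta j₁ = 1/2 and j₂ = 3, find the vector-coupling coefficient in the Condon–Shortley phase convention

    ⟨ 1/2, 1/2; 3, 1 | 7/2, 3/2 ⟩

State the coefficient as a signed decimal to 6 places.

+√(5/7) = +0.845154

triangle: 0!*1!*6!/8! = 720/40320
(j±m)!: 1!*0!*4!*2!*5!*2! = 11520
prefactor² = (2J+1)*Δ*N² = 11520/7
  k=0: +1/(0!*0!*0!*4!*1!*2!) = 1/48
Σ = 1/48  ⇒  CG² = 11520/7*1/48² = 5/7
CG = +√(5/7) = +0.845154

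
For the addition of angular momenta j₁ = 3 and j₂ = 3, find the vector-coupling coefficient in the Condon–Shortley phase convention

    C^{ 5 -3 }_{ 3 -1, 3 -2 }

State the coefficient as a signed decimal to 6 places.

+√(1/6) = +0.408248

√[11·1!5!5!/12! · 2!4!1!5!2!8!] = √(153600)
  +(−1)^0/∏(0,1,4,1,1,4)! = 1/576  (running 1/576)
  +(−1)^1/∏(1,0,3,0,2,5)! = -1/1440  (running 1/960)
⟨..|..⟩ = √(153600)·(1/960) = +0.408248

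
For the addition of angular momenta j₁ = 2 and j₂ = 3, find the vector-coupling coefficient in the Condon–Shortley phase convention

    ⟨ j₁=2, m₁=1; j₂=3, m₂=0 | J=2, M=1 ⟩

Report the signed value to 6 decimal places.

-0.534522  (= −√(2/7))

triangle: 3!*1!*3!/8! = 36/40320
(j±m)!: 3!*1!*3!*3!*3!*1! = 1296
prefactor² = (2J+1)*Δ*N² = 81/14
  k=0: +1/(0!*3!*1!*3!*0!*0!) = 1/36
  k=1: −1/(1!*2!*0!*2!*1!*1!) = -1/4
Σ = -2/9  ⇒  CG² = 81/14*(-2/9)² = 2/7
CG = −√(2/7) = -0.534522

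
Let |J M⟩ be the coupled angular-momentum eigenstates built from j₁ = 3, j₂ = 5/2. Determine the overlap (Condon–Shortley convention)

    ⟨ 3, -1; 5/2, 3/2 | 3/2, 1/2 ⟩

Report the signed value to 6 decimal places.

triangle: 4!×2!×1!/8! = 48/40320
(j±m)!: 2!×4!×4!×1!×2!×1! = 2304
prefactor² = (2J+1)×Δ×N² = 384/35
  k=3: −1/(3!×1!×1!×1!×1!×0!) = -1/6
  k=4: +1/(4!×0!×0!×0!×2!×1!) = 1/48
Σ = -7/48  ⇒  CG² = 384/35×(-7/48)² = 7/30
CG = −√(7/30) = -0.483046

-0.483046  (= −√(7/30))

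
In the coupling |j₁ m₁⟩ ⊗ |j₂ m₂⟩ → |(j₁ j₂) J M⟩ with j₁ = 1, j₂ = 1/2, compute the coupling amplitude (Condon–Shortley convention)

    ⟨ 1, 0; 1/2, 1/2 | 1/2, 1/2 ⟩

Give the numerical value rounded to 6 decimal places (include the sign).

√[2·1!1!0!/3! · 1!1!1!0!1!0!] = √(1/3)
  +(−1)^1/∏(1,0,0,0,1,0)! = -1  (running -1)
⟨..|..⟩ = √(1/3)·(-1) = -0.577350

−√(1/3) ≈ -0.577350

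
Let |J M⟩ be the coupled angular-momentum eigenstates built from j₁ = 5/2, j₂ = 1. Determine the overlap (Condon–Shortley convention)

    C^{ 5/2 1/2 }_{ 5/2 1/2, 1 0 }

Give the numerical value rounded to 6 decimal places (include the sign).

√[6·1!4!1!/7! · 3!2!1!1!3!2!] = √(144/35)
  +(−1)^0/∏(0,1,2,1,2,0)! = 1/4  (running 1/4)
  +(−1)^1/∏(1,0,1,0,3,1)! = -1/6  (running 1/12)
⟨..|..⟩ = √(144/35)·(1/12) = +0.169031

+√(1/35) ≈ +0.169031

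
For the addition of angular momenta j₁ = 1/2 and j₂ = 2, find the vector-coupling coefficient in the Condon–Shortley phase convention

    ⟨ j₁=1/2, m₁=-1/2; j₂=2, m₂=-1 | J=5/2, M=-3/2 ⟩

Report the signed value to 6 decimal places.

j₁+j₂−J=0  J+j₁−j₂=1  J−j₁+j₂=4  j₁+j₂+J+1=6
(j₁±m₁, j₂±m₂, J±M) = (0,1,1,3,1,4)
P² = 144/5
sum k=0..0:
  [0] +1/6 = 1/6
S = 1/6
C² = P²·S² = 4/5 ; C = +0.894427

+0.894427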